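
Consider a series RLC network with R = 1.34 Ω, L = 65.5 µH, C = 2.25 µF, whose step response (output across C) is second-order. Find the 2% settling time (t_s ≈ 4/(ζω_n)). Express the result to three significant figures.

t_s ≈ 0.000391 s

For a series RLC circuit (capacitor voltage as output), ω_n = 1/√(LC) = 1/√(65.5 µH · 2.25 µF) = 82400 rad/s.
ζ = (R/2)·√(C/L) = (1.34/2)·√(2.25 µF/65.5 µH) = 0.124.
t_s ≈ 4/(ζω_n) = 0.000391 s.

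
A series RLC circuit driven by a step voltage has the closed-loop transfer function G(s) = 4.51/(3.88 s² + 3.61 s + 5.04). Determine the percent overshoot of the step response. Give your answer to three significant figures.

Dividing through by 3.88: denominator becomes s² + 0.9304 s + 1.299.
So ω_n = √1.299 = 1.14 rad/s and ζ = 0.9304/(2·1.14) = 0.408.
%OS = 100·exp(−πζ/√(1−ζ²)) = 24.5%.

%OS ≈ 24.5%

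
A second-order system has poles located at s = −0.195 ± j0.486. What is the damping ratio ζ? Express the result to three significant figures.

The poles are at −σ ± jω_d with σ = 0.195 and ω_d = 0.486, so ω_n = √(σ²+ω_d²) = 0.524 rad/s and ζ = σ/ω_n = 0.372.

ζ ≈ 0.372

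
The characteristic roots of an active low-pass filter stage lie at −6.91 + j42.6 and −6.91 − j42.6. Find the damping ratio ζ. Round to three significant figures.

With σ = 6.91, ω_d = 42.6: ω_n = √(σ²+ω_d²) = 43.2 rad/s, ζ = σ/ω_n = 0.160.

ζ ≈ 0.160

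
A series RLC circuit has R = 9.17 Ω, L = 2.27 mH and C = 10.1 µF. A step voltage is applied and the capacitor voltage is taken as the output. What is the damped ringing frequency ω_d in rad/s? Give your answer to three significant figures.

ω_d ≈ 6290 rad/s

For a series RLC circuit (capacitor voltage as output), ω_n = 1/√(LC) = 1/√(2.27 mH · 10.1 µF) = 6600 rad/s.
ζ = (R/2)·√(C/L) = (9.17/2)·√(10.1 µF/2.27 mH) = 0.306.
ω_d = ω_n√(1−ζ²) = 6290 rad/s.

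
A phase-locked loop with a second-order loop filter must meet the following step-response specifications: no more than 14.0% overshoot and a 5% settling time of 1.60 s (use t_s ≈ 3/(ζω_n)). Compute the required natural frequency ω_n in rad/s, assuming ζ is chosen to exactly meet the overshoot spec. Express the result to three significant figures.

ω_n ≈ 3.53 rad/s

From %OS = 100·exp(−πζ/√(1−ζ²)), invert to get ζ = −ln(OS)/√(π² + ln²(OS)) with OS = 0.140.
−ln 0.140 = 1.966, so ζ = 1.966/√(π² + 3.866) = 0.531.
From t_s ≈ 3/(ζω_n): ω_n = 3/(ζ·t_s) = 3/(0.531·1.60) = 3.53 rad/s.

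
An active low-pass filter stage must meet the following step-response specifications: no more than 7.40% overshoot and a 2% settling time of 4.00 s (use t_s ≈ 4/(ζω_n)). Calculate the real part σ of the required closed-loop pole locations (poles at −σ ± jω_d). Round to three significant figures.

σ ≈ 1.00

The settling-time spec alone fixes σ = ζω_n = 4/t_s = 4/4.00 = 1.00.
(Overshoot then fixes ζ = 0.638 and hence ω_d = σ·√(1−ζ²)/ζ = 1.21 rad/s.)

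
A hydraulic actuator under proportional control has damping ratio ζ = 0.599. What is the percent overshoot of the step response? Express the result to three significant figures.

%OS ≈ 9.54%

For an underdamped second-order system, %OS = 100·exp(−πζ/√(1−ζ²)).
πζ/√(1−ζ²) = π·0.599/√(1−0.359) = 2.350, so %OS = 100·e^(−2.350) = 9.54%.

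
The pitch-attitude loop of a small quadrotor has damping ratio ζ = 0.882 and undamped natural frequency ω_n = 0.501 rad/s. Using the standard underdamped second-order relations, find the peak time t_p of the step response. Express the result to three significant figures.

The damped frequency is ω_d = ω_n√(1−ζ²) = 0.501·√(1−0.778) = 0.236 rad/s.
Peak time t_p = π/ω_d = π/0.236 = 13.3 s.

t_p ≈ 13.3 s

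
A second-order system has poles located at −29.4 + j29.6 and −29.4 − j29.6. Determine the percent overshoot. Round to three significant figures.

%OS ≈ 4.41%

The poles are at −σ ± jω_d with σ = 29.4 and ω_d = 29.6, so ω_n = √(σ²+ω_d²) = 41.7 rad/s and ζ = σ/ω_n = 0.705.
%OS = 100·exp(−πζ/√(1−ζ²)) = 4.41%.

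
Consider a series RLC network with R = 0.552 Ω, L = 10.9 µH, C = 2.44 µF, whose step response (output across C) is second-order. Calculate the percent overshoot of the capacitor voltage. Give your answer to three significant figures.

%OS ≈ 66.1%

For a series RLC circuit (capacitor voltage as output), ω_n = 1/√(LC) = 1/√(10.9 µH · 2.44 µF) = 194000 rad/s.
ζ = (R/2)·√(C/L) = (0.552/2)·√(2.44 µF/10.9 µH) = 0.131.
Overshoot: exp(−π·0.131/√(1−0.131²)) = 0.661, i.e. 66.1%.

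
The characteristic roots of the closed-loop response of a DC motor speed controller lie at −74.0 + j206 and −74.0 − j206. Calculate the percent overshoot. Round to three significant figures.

%OS ≈ 32.4%

|pole| = ω_n = √(74.0² + 206²) = 219 rad/s; ζ = cos θ = σ/ω_n = 0.338.
Overshoot: exp(−π·0.338/√(1−0.338²)) = 0.324, i.e. 32.4%.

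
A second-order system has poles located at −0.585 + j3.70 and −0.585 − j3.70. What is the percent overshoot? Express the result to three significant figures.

%OS ≈ 60.9%

With σ = 0.585, ω_d = 3.70: ω_n = √(σ²+ω_d²) = 3.75 rad/s, ζ = σ/ω_n = 0.156.
%OS = 100 e^{−πζ/√(1−ζ²)} with ζ = 0.156 gives 60.9%.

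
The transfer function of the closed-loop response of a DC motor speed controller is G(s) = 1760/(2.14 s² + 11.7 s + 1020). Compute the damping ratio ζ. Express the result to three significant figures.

ζ ≈ 0.125

Dividing through by 2.14: denominator becomes s² + 5.467 s + 476.6.
So ω_n = √476.6 = 21.8 rad/s and ζ = 5.467/(2·21.8) = 0.125.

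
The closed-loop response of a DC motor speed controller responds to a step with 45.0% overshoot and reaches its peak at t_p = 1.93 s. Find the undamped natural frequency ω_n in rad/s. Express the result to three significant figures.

The overshoot fixes ζ = −ln(OS)/√(π²+ln²(OS)) = 0.246.
From t_p = π/ω_d, ω_d = π/1.93 = 1.63 rad/s, so ω_n = ω_d/√(1−ζ²) = 1.68 rad/s.

ω_n ≈ 1.68 rad/s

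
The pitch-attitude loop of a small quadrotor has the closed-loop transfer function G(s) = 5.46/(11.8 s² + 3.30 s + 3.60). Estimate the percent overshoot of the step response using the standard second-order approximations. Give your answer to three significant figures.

%OS ≈ 44.0%

Dividing through by 11.8: denominator becomes s² + 0.2797 s + 0.3051.
So ω_n = √0.3051 = 0.552 rad/s and ζ = 0.2797/(2·0.552) = 0.253.
%OS = 100 e^{−πζ/√(1−ζ²)} with ζ = 0.253 gives 44.0%.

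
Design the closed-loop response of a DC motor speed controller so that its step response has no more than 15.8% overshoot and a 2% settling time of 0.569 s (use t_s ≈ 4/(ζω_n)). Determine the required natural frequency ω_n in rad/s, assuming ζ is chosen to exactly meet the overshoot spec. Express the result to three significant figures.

ω_n ≈ 13.9 rad/s

ζ = −ln(OS)/√(π² + (ln OS)²). With OS = 0.158, ln OS = −1.845 and ζ = 1.845/3.643 = 0.506.
From t_s ≈ 4/(ζω_n): ω_n = 4/(ζ·t_s) = 4/(0.506·0.569) = 13.9 rad/s.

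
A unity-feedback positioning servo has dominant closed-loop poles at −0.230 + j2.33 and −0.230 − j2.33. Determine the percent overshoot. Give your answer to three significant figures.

%OS ≈ 73.3%

The poles are at −σ ± jω_d with σ = 0.230 and ω_d = 2.33, so ω_n = √(σ²+ω_d²) = 2.34 rad/s and ζ = σ/ω_n = 0.0982.
%OS = 100·exp(−πζ/√(1−ζ²)) = 73.3%.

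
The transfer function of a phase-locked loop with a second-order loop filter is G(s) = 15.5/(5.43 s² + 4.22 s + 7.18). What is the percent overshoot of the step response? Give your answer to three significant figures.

%OS ≈ 32.4%

Dividing through by 5.43: denominator becomes s² + 0.7772 s + 1.322.
So ω_n = √1.322 = 1.15 rad/s and ζ = 0.7772/(2·1.15) = 0.338.
%OS = 100 e^{−πζ/√(1−ζ²)} with ζ = 0.338 gives 32.4%.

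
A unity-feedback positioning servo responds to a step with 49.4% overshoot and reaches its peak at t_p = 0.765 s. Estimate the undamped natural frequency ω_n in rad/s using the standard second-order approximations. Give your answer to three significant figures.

ω_n ≈ 4.21 rad/s

The overshoot fixes ζ = −ln(OS)/√(π²+ln²(OS)) = 0.219.
From t_p = π/ω_d, ω_d = π/0.765 = 4.11 rad/s, so ω_n = ω_d/√(1−ζ²) = 4.21 rad/s.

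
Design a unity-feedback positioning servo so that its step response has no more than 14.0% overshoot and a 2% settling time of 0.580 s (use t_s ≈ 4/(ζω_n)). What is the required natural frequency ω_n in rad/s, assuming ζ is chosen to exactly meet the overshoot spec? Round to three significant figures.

ζ = −ln(OS)/√(π² + (ln OS)²). With OS = 0.140, ln OS = −1.966 and ζ = 1.966/3.706 = 0.531.
Then ω_n = 4/(ζ t_s) = 4/(0.531 × 0.580) = 13.0 rad/s.

ω_n ≈ 13.0 rad/s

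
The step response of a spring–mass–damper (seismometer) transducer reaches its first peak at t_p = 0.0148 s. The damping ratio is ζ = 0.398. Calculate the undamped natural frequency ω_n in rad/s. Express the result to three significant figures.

Peak time t_p = π/ω_d, so ω_d = π/t_p = π/0.0148 = 212 rad/s.
ω_n = ω_d/√(1−ζ²) = 212/√0.842 = 231 rad/s.

ω_n ≈ 231 rad/s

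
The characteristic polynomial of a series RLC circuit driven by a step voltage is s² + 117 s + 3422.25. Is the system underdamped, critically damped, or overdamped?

a² − 4b = 117² − 4·3422.25 = 0 (repeated real root); the system is critically damped.

critically damped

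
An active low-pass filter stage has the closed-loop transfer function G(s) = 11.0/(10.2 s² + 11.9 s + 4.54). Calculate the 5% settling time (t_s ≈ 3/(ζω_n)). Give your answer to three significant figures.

t_s ≈ 5.14 s

Dividing through by 10.2: denominator becomes s² + 1.167 s + 0.4451.
So ω_n = √0.4451 = 0.667 rad/s and ζ = 1.167/(2·0.667) = 0.874.
t_s ≈ 3/(ζω_n) = 5.14 s.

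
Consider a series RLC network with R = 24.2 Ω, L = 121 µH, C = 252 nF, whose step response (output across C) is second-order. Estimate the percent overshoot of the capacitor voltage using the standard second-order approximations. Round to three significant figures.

For a series RLC circuit (capacitor voltage as output), ω_n = 1/√(LC) = 1/√(121 µH · 252 nF) = 181000 rad/s.
ζ = (R/2)·√(C/L) = (24.2/2)·√(252 nF/121 µH) = 0.552.
Overshoot: exp(−π·0.552/√(1−0.552²)) = 0.125, i.e. 12.5%.

%OS ≈ 12.5%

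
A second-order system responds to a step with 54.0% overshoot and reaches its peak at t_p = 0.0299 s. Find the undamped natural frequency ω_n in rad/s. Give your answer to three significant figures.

ζ from %OS: ζ = |ln 0.540|/√(π²+ln²0.540) = 0.192.
t_p = π/ω_d ⇒ ω_d = 105 rad/s; then ω_n = ω_d/√(1−ζ²) = 107 rad/s.

ω_n ≈ 107 rad/s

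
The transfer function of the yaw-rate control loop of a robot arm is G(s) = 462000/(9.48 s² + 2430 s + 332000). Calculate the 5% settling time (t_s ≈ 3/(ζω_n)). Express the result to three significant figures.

Dividing through by 9.48: denominator becomes s² + 256.3 s + 35020.
So ω_n = √35020 = 187 rad/s and ζ = 256.3/(2·187) = 0.685.
t_s ≈ 3/(ζω_n) = 0.0234 s.

t_s ≈ 0.0234 s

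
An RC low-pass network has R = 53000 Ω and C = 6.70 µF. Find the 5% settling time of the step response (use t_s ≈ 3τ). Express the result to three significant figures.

τ = RC = 53000 × 6.70 µF = 0.355 s.
t_s ≈ 3τ = 1.07 s.

t_s ≈ 1.07 s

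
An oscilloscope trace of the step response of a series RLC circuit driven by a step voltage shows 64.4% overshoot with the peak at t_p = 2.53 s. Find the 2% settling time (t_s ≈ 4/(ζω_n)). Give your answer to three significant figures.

The overshoot fixes ζ = −ln(OS)/√(π²+ln²(OS)) = 0.139.
From t_p = π/ω_d, ω_d = π/2.53 = 1.24 rad/s, so ω_n = ω_d/√(1−ζ²) = 1.25 rad/s.
t_s ≈ 4/(ζω_n) = 4/(0.139·1.25) = 23.0 s.

t_s ≈ 23.0 s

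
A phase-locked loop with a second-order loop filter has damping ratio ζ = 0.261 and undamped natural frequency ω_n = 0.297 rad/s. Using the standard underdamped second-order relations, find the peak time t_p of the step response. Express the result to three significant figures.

t_p ≈ 11.0 s

The damped frequency is ω_d = ω_n√(1−ζ²) = 0.297·√(1−0.0681) = 0.287 rad/s.
Peak time t_p = π/ω_d = π/0.287 = 11.0 s.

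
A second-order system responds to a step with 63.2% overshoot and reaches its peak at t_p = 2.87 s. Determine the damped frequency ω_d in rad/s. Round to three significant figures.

ω_d ≈ 1.09 rad/s

t_p = π/ω_d, so ω_d = π/2.87 = 1.09 rad/s.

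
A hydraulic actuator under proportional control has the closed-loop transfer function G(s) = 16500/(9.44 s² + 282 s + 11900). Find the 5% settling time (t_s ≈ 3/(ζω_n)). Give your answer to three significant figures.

t_s ≈ 0.201 s

Dividing through by 9.44: denominator becomes s² + 29.87 s + 1261.
So ω_n = √1261 = 35.5 rad/s and ζ = 29.87/(2·35.5) = 0.421.
t_s ≈ 3/(ζω_n) = 0.201 s.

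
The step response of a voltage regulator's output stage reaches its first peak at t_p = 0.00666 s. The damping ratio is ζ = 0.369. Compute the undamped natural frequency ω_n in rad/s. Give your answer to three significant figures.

ω_n ≈ 508 rad/s

Peak time t_p = π/ω_d, so ω_d = π/t_p = π/0.00666 = 472 rad/s.
ω_n = ω_d/√(1−ζ²) = 472/√0.864 = 508 rad/s.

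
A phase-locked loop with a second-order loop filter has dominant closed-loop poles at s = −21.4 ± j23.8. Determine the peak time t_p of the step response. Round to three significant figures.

t_p = π/ω_d with ω_d = 23.8 (the imaginary part), so t_p = 0.132 s.

t_p ≈ 0.132 s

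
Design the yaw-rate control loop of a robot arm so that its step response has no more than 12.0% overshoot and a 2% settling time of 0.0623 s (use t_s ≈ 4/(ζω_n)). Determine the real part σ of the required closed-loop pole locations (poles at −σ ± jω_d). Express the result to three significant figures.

σ ≈ 64.2

The settling-time spec alone fixes σ = ζω_n = 4/t_s = 4/0.0623 = 64.2.
(Overshoot then fixes ζ = 0.559 and hence ω_d = σ·√(1−ζ²)/ζ = 95.1 rad/s.)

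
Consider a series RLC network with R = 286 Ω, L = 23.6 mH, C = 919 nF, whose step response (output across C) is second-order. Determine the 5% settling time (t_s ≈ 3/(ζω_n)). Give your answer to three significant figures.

t_s ≈ 0.000495 s

For a series RLC circuit (capacitor voltage as output), ω_n = 1/√(LC) = 1/√(23.6 mH · 919 nF) = 6790 rad/s.
ζ = (R/2)·√(C/L) = (286/2)·√(919 nF/23.6 mH) = 0.892.
t_s ≈ 3/(ζω_n) = 0.000495 s.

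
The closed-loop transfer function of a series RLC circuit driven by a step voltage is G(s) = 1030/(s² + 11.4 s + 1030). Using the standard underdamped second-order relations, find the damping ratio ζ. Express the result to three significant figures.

ζ ≈ 0.178

Matching coefficients with s² + 2ζω_n s + ω_n² gives ω_n² = 1030 ⇒ ω_n = 32.1 rad/s, and ζ = 11.4/(2ω_n) = 0.178.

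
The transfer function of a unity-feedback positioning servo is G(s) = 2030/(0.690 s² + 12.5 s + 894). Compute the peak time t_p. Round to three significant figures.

t_p ≈ 0.0902 s

Dividing through by 0.690: denominator becomes s² + 18.12 s + 1296.
So ω_n = √1296 = 36.0 rad/s and ζ = 18.12/(2·36.0) = 0.252.
The damped frequency ω_d = ω_n√(1−ζ²) = 34.8 rad/s. t_p = π/ω_d = 0.0902 s.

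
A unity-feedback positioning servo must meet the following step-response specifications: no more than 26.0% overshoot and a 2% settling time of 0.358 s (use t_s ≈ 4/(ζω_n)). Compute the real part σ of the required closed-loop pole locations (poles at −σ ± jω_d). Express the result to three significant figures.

The settling-time spec alone fixes σ = ζω_n = 4/t_s = 4/0.358 = 11.2.
(Overshoot then fixes ζ = 0.394 and hence ω_d = σ·√(1−ζ²)/ζ = 26.1 rad/s.)

σ ≈ 11.2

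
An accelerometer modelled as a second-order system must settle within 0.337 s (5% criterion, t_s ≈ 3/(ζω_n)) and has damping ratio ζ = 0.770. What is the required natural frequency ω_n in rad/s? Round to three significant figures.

Rearranging t_s ≈ 3/(ζω_n) gives ω_n = 3/(ζ·t_s) = 3/(0.770 × 0.337) = 11.6 rad/s.

ω_n ≈ 11.6 rad/s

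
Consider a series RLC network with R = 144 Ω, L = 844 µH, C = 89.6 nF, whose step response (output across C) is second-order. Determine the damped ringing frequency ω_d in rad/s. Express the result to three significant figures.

ω_d ≈ 77100 rad/s

For a series RLC circuit (capacitor voltage as output), ω_n = 1/√(LC) = 1/√(844 µH · 89.6 nF) = 115000 rad/s.
ζ = (R/2)·√(C/L) = (144/2)·√(89.6 nF/844 µH) = 0.742.
The damped frequency ω_d = ω_n√(1−ζ²) = 77100 rad/s.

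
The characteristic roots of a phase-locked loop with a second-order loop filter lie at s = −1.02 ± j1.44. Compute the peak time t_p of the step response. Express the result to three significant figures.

t_p = π/ω_d with ω_d = 1.44 (the imaginary part), so t_p = 2.18 s.

t_p ≈ 2.18 s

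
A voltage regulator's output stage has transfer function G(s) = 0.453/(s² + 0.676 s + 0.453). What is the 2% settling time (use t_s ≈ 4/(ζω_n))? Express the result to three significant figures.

Comparing the denominator to s² + 2ζω_n s + ω_n²: ω_n = √0.453 = 0.673 rad/s, and 2ζω_n = 0.676 so ζ = 0.676/(2·0.673) = 0.502.
t_s ≈ 4/(ζω_n) = 4/(0.502·0.673) = 11.8 s.

t_s ≈ 11.8 s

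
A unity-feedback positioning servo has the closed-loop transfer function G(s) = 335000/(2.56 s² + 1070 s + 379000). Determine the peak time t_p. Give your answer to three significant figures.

t_p ≈ 0.00972 s

Dividing through by 2.56: denominator becomes s² + 418.0 s + 148000.
So ω_n = √148000 = 385 rad/s and ζ = 418.0/(2·385) = 0.543.
The damped frequency ω_d = ω_n√(1−ζ²) = 323 rad/s. t_p = π/ω_d = 0.00972 s.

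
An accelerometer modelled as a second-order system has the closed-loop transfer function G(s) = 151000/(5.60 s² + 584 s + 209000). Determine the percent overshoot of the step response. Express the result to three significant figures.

Dividing through by 5.60: denominator becomes s² + 104.3 s + 37320.
So ω_n = √37320 = 193 rad/s and ζ = 104.3/(2·193) = 0.270.
Overshoot: exp(−π·0.270/√(1−0.270²)) = 0.415, i.e. 41.5%.

%OS ≈ 41.5%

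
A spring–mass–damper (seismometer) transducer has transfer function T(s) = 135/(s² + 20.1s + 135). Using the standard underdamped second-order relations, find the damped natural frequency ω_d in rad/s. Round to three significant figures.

ω_d ≈ 5.83 rad/s

Matching coefficients with s² + 2ζω_n s + ω_n² gives ω_n² = 135 ⇒ ω_n = 11.6 rad/s, and ζ = 20.1/(2ω_n) = 0.865.
ω_d = ω_n√(1−ζ²) = 5.83 rad/s.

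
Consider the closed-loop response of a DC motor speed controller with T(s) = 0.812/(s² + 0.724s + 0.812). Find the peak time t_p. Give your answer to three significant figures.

t_p ≈ 3.81 s

ω_n = √0.812 = 0.901 rad/s; ζ = 0.724/(2·0.901) = 0.402.
The damped frequency ω_d = ω_n√(1−ζ²) = 0.825 rad/s. Then t_p = π/ω_d = 3.81 s.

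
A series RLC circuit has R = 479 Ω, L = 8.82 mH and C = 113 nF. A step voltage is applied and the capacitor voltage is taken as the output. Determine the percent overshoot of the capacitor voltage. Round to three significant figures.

For a series RLC circuit (capacitor voltage as output), ω_n = 1/√(LC) = 1/√(8.82 mH · 113 nF) = 31700 rad/s.
ζ = (R/2)·√(C/L) = (479/2)·√(113 nF/8.82 mH) = 0.857.
%OS = 100 e^{−πζ/√(1−ζ²)} with ζ = 0.857 gives 0.535%.

%OS ≈ 0.535%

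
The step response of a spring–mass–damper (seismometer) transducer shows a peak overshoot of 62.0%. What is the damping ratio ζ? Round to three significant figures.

ζ ≈ 0.150

From %OS = 100·exp(−πζ/√(1−ζ²)), invert to get ζ = −ln(OS)/√(π² + ln²(OS)) with OS = 0.620.
−ln 0.620 = 0.4780, so ζ = 0.4780/√(π² + 0.2285) = 0.150.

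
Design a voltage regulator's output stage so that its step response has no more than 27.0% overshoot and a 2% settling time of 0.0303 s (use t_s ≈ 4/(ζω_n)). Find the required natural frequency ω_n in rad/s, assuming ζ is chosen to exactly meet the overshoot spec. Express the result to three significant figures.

ω_n ≈ 343 rad/s

From %OS = 100·exp(−πζ/√(1−ζ²)), invert to get ζ = −ln(OS)/√(π² + ln²(OS)) with OS = 0.270.
−ln 0.270 = 1.309, so ζ = 1.309/√(π² + 1.714) = 0.385.
Then ω_n = 4/(ζ t_s) = 4/(0.385 × 0.0303) = 343 rad/s.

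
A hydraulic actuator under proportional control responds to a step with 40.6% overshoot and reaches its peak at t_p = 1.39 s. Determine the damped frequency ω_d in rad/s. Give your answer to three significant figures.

ω_d ≈ 2.26 rad/s

t_p = π/ω_d, so ω_d = π/1.39 = 2.26 rad/s.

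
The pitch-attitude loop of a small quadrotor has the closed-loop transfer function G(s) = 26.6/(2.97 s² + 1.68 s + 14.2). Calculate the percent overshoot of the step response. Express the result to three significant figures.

Dividing through by 2.97: denominator becomes s² + 0.5657 s + 4.781.
So ω_n = √4.781 = 2.19 rad/s and ζ = 0.5657/(2·2.19) = 0.129.
%OS = 100·exp(−πζ/√(1−ζ²)) = 66.4%.

%OS ≈ 66.4%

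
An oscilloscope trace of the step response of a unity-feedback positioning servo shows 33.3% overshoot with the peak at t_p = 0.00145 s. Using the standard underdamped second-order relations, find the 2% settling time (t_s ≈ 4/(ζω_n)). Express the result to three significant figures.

From the overshoot, ζ = −ln(OS)/√(π²+ln²(OS)) = 0.330.
t_p = π/ω_d ⇒ ω_d = 2170 rad/s; then ω_n = ω_d/√(1−ζ²) = 2300 rad/s.
t_s ≈ 4/(ζω_n) = 4/(0.330·2300) = 0.00527 s.

t_s ≈ 0.00527 s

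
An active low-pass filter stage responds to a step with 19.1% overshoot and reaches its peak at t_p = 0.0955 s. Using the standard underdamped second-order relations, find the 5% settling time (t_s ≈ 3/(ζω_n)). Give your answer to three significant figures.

The overshoot fixes ζ = −ln(OS)/√(π²+ln²(OS)) = 0.466.
From t_p = π/ω_d, ω_d = π/0.0955 = 32.9 rad/s, so ω_n = ω_d/√(1−ζ²) = 37.2 rad/s.
t_s ≈ 3/(ζω_n) = 3/(0.466·37.2) = 0.173 s.

t_s ≈ 0.173 s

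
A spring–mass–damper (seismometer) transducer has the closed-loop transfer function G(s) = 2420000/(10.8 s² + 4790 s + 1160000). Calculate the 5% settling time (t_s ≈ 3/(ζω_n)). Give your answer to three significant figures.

t_s ≈ 0.0135 s

Dividing through by 10.8: denominator becomes s² + 443.5 s + 107400.
So ω_n = √107400 = 328 rad/s and ζ = 443.5/(2·328) = 0.677.
t_s ≈ 3/(ζω_n) = 0.0135 s.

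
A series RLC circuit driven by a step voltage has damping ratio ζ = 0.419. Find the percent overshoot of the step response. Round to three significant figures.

For an underdamped second-order system, %OS = 100·exp(−πζ/√(1−ζ²)).
πζ/√(1−ζ²) = π·0.419/√(1−0.176) = 1.450, so %OS = 100·e^(−1.450) = 23.5%.

%OS ≈ 23.5%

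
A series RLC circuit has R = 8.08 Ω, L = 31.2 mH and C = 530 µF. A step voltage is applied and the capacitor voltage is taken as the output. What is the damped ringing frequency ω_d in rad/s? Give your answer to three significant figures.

ω_d ≈ 209 rad/s

For a series RLC circuit (capacitor voltage as output), ω_n = 1/√(LC) = 1/√(31.2 mH · 530 µF) = 246 rad/s.
ζ = (R/2)·√(C/L) = (8.08/2)·√(530 µF/31.2 mH) = 0.527.
ω_d = ω_n√(1−ζ²) = 209 rad/s.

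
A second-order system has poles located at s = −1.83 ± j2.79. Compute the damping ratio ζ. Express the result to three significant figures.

ζ ≈ 0.548

|pole| = ω_n = √(1.83² + 2.79²) = 3.34 rad/s; ζ = cos θ = σ/ω_n = 0.548.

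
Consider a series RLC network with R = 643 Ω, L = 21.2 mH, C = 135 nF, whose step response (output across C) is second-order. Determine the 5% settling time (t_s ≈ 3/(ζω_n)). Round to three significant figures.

t_s ≈ 0.000198 s

For a series RLC circuit (capacitor voltage as output), ω_n = 1/√(LC) = 1/√(21.2 mH · 135 nF) = 18700 rad/s.
ζ = (R/2)·√(C/L) = (643/2)·√(135 nF/21.2 mH) = 0.811.
t_s ≈ 3/(ζω_n) = 0.000198 s.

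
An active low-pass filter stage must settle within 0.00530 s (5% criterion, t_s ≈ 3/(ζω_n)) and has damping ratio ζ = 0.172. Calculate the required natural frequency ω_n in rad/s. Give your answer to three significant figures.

Rearranging t_s ≈ 3/(ζω_n) gives ω_n = 3/(ζ·t_s) = 3/(0.172 × 0.00530) = 3290 rad/s.

ω_n ≈ 3290 rad/s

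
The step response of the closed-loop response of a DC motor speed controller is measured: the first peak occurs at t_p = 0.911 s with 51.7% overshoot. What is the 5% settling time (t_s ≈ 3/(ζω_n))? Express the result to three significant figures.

t_s ≈ 4.14 s

ζ from %OS: ζ = |ln 0.517|/√(π²+ln²0.517) = 0.206.
From t_p = π/ω_d, ω_d = π/0.911 = 3.45 rad/s, so ω_n = ω_d/√(1−ζ²) = 3.52 rad/s.
t_s ≈ 3/(ζω_n) = 3/(0.206·3.52) = 4.14 s.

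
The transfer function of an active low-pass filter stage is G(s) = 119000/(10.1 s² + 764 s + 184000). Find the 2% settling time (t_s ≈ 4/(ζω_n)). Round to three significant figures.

t_s ≈ 0.106 s

Dividing through by 10.1: denominator becomes s² + 75.64 s + 18220.
So ω_n = √18220 = 135 rad/s and ζ = 75.64/(2·135) = 0.280.
t_s ≈ 4/(ζω_n) = 0.106 s.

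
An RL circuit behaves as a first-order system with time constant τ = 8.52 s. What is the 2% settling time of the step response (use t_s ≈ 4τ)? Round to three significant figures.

t_s ≈ 34.1 s

t_s ≈ 4τ = 34.1 s.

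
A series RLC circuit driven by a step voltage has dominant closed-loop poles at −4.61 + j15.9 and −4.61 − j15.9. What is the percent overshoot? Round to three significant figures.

The poles are at −σ ± jω_d with σ = 4.61 and ω_d = 15.9, so ω_n = √(σ²+ω_d²) = 16.6 rad/s and ζ = σ/ω_n = 0.278.
Overshoot: exp(−π·0.278/√(1−0.278²)) = 0.402, i.e. 40.2%.

%OS ≈ 40.2%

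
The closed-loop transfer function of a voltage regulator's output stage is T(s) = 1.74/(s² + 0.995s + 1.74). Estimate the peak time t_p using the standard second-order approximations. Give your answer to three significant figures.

ω_n = √1.74 = 1.32 rad/s; ζ = 0.995/(2·1.32) = 0.377.
The damped frequency ω_d = ω_n√(1−ζ²) = 1.22 rad/s. Then t_p = π/ω_d = 2.57 s.

t_p ≈ 2.57 s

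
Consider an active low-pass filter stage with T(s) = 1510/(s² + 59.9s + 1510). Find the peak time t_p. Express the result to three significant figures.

Matching coefficients with s² + 2ζω_n s + ω_n² gives ω_n² = 1510 ⇒ ω_n = 38.9 rad/s, and ζ = 59.9/(2ω_n) = 0.771.
ω_d = 38.9·√(1 − 0.771²) = 24.8 rad/s. Then t_p = π/ω_d = 0.127 s.

t_p ≈ 0.127 s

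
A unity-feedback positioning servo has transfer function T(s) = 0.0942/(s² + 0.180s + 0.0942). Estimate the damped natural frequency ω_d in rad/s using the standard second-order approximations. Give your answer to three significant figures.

Comparing the denominator to s² + 2ζω_n s + ω_n²: ω_n = √0.0942 = 0.307 rad/s, and 2ζω_n = 0.180 so ζ = 0.180/(2·0.307) = 0.293.
ω_d = ω_n√(1−ζ²) = 0.293 rad/s.

ω_d ≈ 0.293 rad/s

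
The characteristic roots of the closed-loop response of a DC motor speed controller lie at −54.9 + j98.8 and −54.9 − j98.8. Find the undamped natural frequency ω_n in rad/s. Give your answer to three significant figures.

The poles are at −σ ± jω_d with σ = 54.9 and ω_d = 98.8, so ω_n = √(σ²+ω_d²) = 113 rad/s and ζ = σ/ω_n = 0.486.

ω_n ≈ 113 rad/s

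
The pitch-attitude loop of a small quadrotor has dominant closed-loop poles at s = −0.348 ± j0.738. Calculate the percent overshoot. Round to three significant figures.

|pole| = ω_n = √(0.348² + 0.738²) = 0.816 rad/s; ζ = cos θ = σ/ω_n = 0.427.
Overshoot: exp(−π·0.427/√(1−0.427²)) = 0.227, i.e. 22.7%.

%OS ≈ 22.7%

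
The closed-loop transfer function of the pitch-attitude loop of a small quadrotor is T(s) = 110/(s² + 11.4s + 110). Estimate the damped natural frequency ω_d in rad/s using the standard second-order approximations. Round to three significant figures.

Comparing the denominator to s² + 2ζω_n s + ω_n²: ω_n = √110 = 10.5 rad/s, and 2ζω_n = 11.4 so ζ = 11.4/(2·10.5) = 0.543.
ω_d = 10.5·√(1 − 0.543²) = 8.80 rad/s.

ω_d ≈ 8.80 rad/s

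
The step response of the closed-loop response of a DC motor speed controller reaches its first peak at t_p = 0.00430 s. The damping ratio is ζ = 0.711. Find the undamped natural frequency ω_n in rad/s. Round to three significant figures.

ω_n ≈ 1040 rad/s

Peak time t_p = π/ω_d, so ω_d = π/t_p = π/0.00430 = 731 rad/s.
ω_n = ω_d/√(1−ζ²) = 731/√0.494 = 1040 rad/s.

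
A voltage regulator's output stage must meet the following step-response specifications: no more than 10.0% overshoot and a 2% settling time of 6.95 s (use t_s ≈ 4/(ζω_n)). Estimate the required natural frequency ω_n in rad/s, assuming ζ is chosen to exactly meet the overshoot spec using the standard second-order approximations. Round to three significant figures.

ζ = −ln(OS)/√(π² + (ln OS)²). With OS = 0.100, ln OS = −2.303 and ζ = 2.303/3.895 = 0.591.
From t_s ≈ 4/(ζω_n): ω_n = 4/(ζ·t_s) = 4/(0.591·6.95) = 0.974 rad/s.

ω_n ≈ 0.974 rad/s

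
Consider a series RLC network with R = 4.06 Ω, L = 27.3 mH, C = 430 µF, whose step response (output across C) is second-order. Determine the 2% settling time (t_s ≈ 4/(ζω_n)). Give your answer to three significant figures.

For a series RLC circuit (capacitor voltage as output), ω_n = 1/√(LC) = 1/√(27.3 mH · 430 µF) = 292 rad/s.
ζ = (R/2)·√(C/L) = (4.06/2)·√(430 µF/27.3 mH) = 0.255.
t_s ≈ 4/(ζω_n) = 0.0538 s.

t_s ≈ 0.0538 s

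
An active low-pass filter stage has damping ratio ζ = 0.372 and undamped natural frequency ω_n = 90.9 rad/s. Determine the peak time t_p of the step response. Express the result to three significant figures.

t_p ≈ 0.0372 s

The damped frequency is ω_d = ω_n√(1−ζ²) = 90.9·√(1−0.138) = 84.4 rad/s.
Peak time t_p = π/ω_d = π/84.4 = 0.0372 s.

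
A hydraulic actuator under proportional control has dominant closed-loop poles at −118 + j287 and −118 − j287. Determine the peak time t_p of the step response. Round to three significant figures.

t_p = π/ω_d with ω_d = 287 (the imaginary part), so t_p = 0.0109 s.

t_p ≈ 0.0109 s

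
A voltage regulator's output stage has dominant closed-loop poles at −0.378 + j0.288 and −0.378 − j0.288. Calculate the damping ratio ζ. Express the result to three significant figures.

ζ ≈ 0.795

With σ = 0.378, ω_d = 0.288: ω_n = √(σ²+ω_d²) = 0.475 rad/s, ζ = σ/ω_n = 0.795.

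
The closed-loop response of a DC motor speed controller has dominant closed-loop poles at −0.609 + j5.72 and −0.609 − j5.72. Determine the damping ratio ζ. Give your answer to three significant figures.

|pole| = ω_n = √(0.609² + 5.72²) = 5.75 rad/s; ζ = cos θ = σ/ω_n = 0.106.

ζ ≈ 0.106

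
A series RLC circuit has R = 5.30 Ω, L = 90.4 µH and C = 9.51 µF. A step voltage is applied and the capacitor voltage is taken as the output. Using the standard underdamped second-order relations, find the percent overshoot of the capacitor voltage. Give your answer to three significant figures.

For a series RLC circuit (capacitor voltage as output), ω_n = 1/√(LC) = 1/√(90.4 µH · 9.51 µF) = 34100 rad/s.
ζ = (R/2)·√(C/L) = (5.30/2)·√(9.51 µF/90.4 µH) = 0.860.
%OS = 100·exp(−πζ/√(1−ζ²)) = 0.508%.

%OS ≈ 0.508%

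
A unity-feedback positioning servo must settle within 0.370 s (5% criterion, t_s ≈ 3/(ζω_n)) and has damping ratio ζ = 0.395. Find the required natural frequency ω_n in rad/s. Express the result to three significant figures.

Rearranging t_s ≈ 3/(ζω_n) gives ω_n = 3/(ζ·t_s) = 3/(0.395 × 0.370) = 20.5 rad/s.

ω_n ≈ 20.5 rad/s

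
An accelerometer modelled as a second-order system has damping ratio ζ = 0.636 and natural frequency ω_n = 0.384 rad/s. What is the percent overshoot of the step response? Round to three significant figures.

For an underdamped second-order system, %OS = 100·exp(−πζ/√(1−ζ²)).
πζ/√(1−ζ²) = π·0.636/√(1−0.404) = 2.589, so %OS = 100·e^(−2.589) = 7.51%.

%OS ≈ 7.51%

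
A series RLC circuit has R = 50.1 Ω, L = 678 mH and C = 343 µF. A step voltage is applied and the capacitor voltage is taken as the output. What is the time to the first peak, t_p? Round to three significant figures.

t_p ≈ 0.0580 s

For a series RLC circuit (capacitor voltage as output), ω_n = 1/√(LC) = 1/√(678 mH · 343 µF) = 65.6 rad/s.
ζ = (R/2)·√(C/L) = (50.1/2)·√(343 µF/678 mH) = 0.563.
ω_d = ω_n√(1−ζ²) = 54.2 rad/s. t_p = π/ω_d = 0.0580 s.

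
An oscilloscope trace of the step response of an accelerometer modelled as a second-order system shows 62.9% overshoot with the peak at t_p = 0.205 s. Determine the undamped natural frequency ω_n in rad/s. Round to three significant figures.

ζ from %OS: ζ = |ln 0.629|/√(π²+ln²0.629) = 0.146.
t_p = π/ω_d ⇒ ω_d = 15.3 rad/s; then ω_n = ω_d/√(1−ζ²) = 15.5 rad/s.

ω_n ≈ 15.5 rad/s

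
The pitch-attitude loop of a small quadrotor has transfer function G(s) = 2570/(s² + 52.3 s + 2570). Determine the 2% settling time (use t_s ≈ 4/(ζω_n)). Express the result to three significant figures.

ω_n = √2570 = 50.7 rad/s; ζ = 52.3/(2·50.7) = 0.516.
t_s ≈ 4/(ζω_n) = 4/(0.516·50.7) = 0.153 s.

t_s ≈ 0.153 s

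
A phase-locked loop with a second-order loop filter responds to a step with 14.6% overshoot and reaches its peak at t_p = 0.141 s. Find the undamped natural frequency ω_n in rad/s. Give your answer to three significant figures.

The overshoot fixes ζ = −ln(OS)/√(π²+ln²(OS)) = 0.522.
From t_p = π/ω_d, ω_d = π/0.141 = 22.3 rad/s, so ω_n = ω_d/√(1−ζ²) = 26.1 rad/s.

ω_n ≈ 26.1 rad/s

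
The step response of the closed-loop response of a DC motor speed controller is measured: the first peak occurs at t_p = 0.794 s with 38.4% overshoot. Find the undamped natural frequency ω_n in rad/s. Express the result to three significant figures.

From the overshoot, ζ = −ln(OS)/√(π²+ln²(OS)) = 0.291.
From t_p = π/ω_d, ω_d = π/0.794 = 3.96 rad/s, so ω_n = ω_d/√(1−ζ²) = 4.14 rad/s.

ω_n ≈ 4.14 rad/s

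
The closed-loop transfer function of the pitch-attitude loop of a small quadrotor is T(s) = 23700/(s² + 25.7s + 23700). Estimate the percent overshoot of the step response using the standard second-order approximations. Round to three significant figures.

Matching coefficients with s² + 2ζω_n s + ω_n² gives ω_n² = 23700 ⇒ ω_n = 154 rad/s, and ζ = 25.7/(2ω_n) = 0.0835.
Overshoot: exp(−π·0.0835/√(1−0.0835²)) = 0.769, i.e. 76.9%.

%OS ≈ 76.9%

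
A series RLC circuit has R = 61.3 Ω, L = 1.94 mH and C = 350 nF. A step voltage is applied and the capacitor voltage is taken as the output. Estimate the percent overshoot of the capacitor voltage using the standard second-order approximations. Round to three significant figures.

%OS ≈ 24.2%

For a series RLC circuit (capacitor voltage as output), ω_n = 1/√(LC) = 1/√(1.94 mH · 350 nF) = 38400 rad/s.
ζ = (R/2)·√(C/L) = (61.3/2)·√(350 nF/1.94 mH) = 0.412.
%OS = 100 e^{−πζ/√(1−ζ²)} with ζ = 0.412 gives 24.2%.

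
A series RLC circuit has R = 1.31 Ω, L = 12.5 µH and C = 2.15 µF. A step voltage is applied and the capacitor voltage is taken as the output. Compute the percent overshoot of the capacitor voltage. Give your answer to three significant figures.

For a series RLC circuit (capacitor voltage as output), ω_n = 1/√(LC) = 1/√(12.5 µH · 2.15 µF) = 193000 rad/s.
ζ = (R/2)·√(C/L) = (1.31/2)·√(2.15 µF/12.5 µH) = 0.272.
Overshoot: exp(−π·0.272/√(1−0.272²)) = 0.412, i.e. 41.2%.

%OS ≈ 41.2%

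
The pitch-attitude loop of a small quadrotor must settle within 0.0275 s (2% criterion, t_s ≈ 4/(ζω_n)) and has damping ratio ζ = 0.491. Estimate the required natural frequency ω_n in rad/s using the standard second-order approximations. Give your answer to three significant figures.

Rearranging t_s ≈ 4/(ζω_n) gives ω_n = 4/(ζ·t_s) = 4/(0.491 × 0.0275) = 296 rad/s.

ω_n ≈ 296 rad/s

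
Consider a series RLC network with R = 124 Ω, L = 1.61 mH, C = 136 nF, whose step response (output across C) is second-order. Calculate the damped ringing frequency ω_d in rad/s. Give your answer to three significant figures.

For a series RLC circuit (capacitor voltage as output), ω_n = 1/√(LC) = 1/√(1.61 mH · 136 nF) = 67600 rad/s.
ζ = (R/2)·√(C/L) = (124/2)·√(136 nF/1.61 mH) = 0.570.
ω_d = 67600·√(1 − 0.570²) = 55500 rad/s.

ω_d ≈ 55500 rad/s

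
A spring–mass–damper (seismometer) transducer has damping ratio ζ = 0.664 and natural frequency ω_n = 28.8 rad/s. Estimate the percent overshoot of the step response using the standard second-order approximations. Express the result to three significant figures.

For an underdamped second-order system, %OS = 100·exp(−πζ/√(1−ζ²)).
πζ/√(1−ζ²) = π·0.664/√(1−0.441) = 2.790, so %OS = 100·e^(−2.790) = 6.14%.

%OS ≈ 6.14%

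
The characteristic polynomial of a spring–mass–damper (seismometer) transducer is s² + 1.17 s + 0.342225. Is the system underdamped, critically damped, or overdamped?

a² − 4b = 1.17² − 4·0.342225 = 0 (repeated real root); the system is critically damped.

critically damped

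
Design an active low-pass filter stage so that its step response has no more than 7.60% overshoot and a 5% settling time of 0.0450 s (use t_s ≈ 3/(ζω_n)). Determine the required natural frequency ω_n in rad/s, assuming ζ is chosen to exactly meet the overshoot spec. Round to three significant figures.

ω_n ≈ 105 rad/s

From %OS = 100·exp(−πζ/√(1−ζ²)), invert to get ζ = −ln(OS)/√(π² + ln²(OS)) with OS = 0.0760.
−ln 0.0760 = 2.577, so ζ = 2.577/√(π² + 6.641) = 0.634.
Then ω_n = 3/(ζ t_s) = 3/(0.634 × 0.0450) = 105 rad/s.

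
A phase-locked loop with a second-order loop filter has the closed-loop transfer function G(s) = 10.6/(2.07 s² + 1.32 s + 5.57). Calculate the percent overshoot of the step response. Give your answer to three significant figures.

%OS ≈ 53.7%

Dividing through by 2.07: denominator becomes s² + 0.6377 s + 2.691.
So ω_n = √2.691 = 1.64 rad/s and ζ = 0.6377/(2·1.64) = 0.194.
%OS = 100 e^{−πζ/√(1−ζ²)} with ζ = 0.194 gives 53.7%.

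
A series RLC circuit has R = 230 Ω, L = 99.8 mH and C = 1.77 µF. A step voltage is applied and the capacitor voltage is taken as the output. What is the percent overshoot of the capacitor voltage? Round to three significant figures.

%OS ≈ 17.6%

For a series RLC circuit (capacitor voltage as output), ω_n = 1/√(LC) = 1/√(99.8 mH · 1.77 µF) = 2380 rad/s.
ζ = (R/2)·√(C/L) = (230/2)·√(1.77 µF/99.8 mH) = 0.484.
%OS = 100 e^{−πζ/√(1−ζ²)} with ζ = 0.484 gives 17.6%.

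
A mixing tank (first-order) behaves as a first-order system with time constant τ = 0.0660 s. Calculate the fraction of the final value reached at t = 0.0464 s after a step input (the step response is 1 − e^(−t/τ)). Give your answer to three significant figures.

y/y_∞ ≈ 0.505

y(t)/y_∞ = 1 − e^(−t/τ) = 1 − e^(−0.0464/0.0660) = 1 − e^(−0.703) = 0.505.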